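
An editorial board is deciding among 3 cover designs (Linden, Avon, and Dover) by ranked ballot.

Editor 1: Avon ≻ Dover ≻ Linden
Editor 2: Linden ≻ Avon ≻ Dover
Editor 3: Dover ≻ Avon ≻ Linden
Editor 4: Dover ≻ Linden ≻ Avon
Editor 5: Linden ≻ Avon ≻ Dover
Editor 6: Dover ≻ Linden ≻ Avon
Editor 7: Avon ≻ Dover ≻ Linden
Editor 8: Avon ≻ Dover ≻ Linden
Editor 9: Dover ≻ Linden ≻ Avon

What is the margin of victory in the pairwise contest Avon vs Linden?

Ballots ranking Avon above Linden: 4.
Ballots ranking Linden above Avon: 5.
Linden wins 5–4, a margin of 1.

1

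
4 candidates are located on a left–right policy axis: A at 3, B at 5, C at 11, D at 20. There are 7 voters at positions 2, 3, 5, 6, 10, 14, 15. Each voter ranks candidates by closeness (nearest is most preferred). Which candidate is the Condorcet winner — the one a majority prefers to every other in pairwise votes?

B

With single-peaked preferences on a line, the Condorcet winner is the candidate closest to the median voter.
The median voter (position 6) is closest to B at 5.
Check: B vs A — voters closer to B: 5 of 7.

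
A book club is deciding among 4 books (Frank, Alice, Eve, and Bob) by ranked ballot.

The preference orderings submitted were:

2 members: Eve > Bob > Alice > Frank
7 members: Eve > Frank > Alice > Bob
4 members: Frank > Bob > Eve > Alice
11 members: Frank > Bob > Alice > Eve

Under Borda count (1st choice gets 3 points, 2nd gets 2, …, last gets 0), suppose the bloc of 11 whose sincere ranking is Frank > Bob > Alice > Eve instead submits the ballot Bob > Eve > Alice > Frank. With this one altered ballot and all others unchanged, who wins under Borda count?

Borda totals with the altered ballot: Frank 26, Alice 20, Eve 53, Bob 45.
The switch changes the winner from Frank to Eve.

Eve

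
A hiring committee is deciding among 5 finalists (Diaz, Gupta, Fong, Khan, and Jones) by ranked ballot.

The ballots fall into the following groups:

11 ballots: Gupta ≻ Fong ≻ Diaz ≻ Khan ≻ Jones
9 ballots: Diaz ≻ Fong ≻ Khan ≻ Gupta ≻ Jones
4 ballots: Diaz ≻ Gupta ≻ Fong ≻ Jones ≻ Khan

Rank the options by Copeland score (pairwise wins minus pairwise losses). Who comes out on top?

Pairwise results:
  Diaz vs Gupta: Diaz wins 13–11.
  Diaz vs Fong: Diaz wins 13–11.
  Diaz vs Khan: Diaz wins 24–0.
  Diaz vs Jones: Diaz wins 24–0.
  Gupta vs Fong: Gupta wins 15–9.
  Gupta vs Khan: Gupta wins 15–9.
  Gupta vs Jones: Gupta wins 24–0.
  Fong vs Khan: Fong wins 24–0.
  Fong vs Jones: Fong wins 24–0.
  Khan vs Jones: Khan wins 20–4.
Copeland scores (wins − losses):
  Diaz: 4 − 0 = 4
  Gupta: 3 − 1 = 2
  Fong: 2 − 2 = 0
  Khan: 1 − 3 = -2
  Jones: 0 − 4 = -4
Diaz has the best Copeland score.

Diaz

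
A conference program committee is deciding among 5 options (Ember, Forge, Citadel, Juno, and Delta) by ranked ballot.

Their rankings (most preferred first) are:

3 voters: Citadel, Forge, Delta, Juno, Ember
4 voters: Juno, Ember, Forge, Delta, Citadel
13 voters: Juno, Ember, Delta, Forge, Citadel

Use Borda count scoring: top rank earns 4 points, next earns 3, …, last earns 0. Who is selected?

Borda scores:
  Ember: 3·0 + 4·3 + 13·3 = 51
  Forge: 3·3 + 4·2 + 13·1 = 30
  Citadel: 3·4 + 4·0 + 13·0 = 12
  Juno: 3·1 + 4·4 + 13·4 = 71
  Delta: 3·2 + 4·1 + 13·2 = 36
Juno has the highest total.

Juno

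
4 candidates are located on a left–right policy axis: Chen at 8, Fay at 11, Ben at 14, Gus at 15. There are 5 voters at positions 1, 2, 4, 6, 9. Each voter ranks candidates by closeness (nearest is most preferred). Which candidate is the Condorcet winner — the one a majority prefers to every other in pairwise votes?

Chen

With single-peaked preferences on a line, the Condorcet winner is the candidate closest to the median voter.
The median voter (position 4) is closest to Chen at 8.
Check: Chen vs Fay — voters closer to Chen: 5 of 5.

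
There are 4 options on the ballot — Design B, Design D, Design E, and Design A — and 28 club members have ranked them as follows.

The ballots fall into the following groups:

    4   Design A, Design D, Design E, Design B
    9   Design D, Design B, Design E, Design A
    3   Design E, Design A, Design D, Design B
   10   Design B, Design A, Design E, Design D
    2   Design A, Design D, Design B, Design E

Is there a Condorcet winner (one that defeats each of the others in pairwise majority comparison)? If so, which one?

There is no Condorcet winner

Head-to-head results (28 voters total):
Design B vs Design D: Design D wins 18–10.
Design B vs Design E: Design B wins 21–7.
Design B vs Design A: Design B wins 19–9.
Design D vs Design E: Design D wins 15–13.
Design D vs Design A: Design A wins 19–9.
Design E vs Design A: Design A wins 16–12.
No candidate beats all others: Design B beats Design A beats Design D beats Design B, a majority cycle.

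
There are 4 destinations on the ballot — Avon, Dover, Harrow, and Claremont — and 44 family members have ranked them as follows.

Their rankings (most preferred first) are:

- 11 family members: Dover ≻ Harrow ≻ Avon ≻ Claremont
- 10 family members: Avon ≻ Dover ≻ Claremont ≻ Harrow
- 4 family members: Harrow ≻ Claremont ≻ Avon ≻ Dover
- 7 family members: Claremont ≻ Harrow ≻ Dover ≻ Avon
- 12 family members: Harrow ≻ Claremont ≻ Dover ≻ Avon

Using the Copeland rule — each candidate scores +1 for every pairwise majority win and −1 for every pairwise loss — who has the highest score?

Harrow

Pairwise results:
  Avon vs Dover: Dover wins 30–14.
  Avon vs Harrow: Harrow wins 34–10.
  Avon vs Claremont: Claremont wins 23–21.
  Dover vs Harrow: Harrow wins 23–21.
  Dover vs Claremont: Claremont wins 23–21.
  Harrow vs Claremont: Harrow wins 27–17.
Copeland scores (wins − losses):
  Avon: 0 − 3 = -3
  Dover: 1 − 2 = -1
  Harrow: 3 − 0 = 3
  Claremont: 2 − 1 = 1
Harrow has the best Copeland score.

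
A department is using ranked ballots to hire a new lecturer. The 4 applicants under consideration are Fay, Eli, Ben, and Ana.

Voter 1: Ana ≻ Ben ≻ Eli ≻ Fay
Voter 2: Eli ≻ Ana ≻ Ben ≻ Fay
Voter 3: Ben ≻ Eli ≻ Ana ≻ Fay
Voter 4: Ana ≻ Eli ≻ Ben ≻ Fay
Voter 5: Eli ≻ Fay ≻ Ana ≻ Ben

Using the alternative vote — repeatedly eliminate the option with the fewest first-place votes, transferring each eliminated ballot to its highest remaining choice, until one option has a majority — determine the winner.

Round 1: Eli 2, Ana 2, Ben 1, Fay 0. Fay has the fewest and is eliminated.
Round 2: Eli 2, Ana 2, Ben 1. Ben has the fewest and is eliminated.
Round 3: Eli 3, Ana 2. Eli has a majority.

Eli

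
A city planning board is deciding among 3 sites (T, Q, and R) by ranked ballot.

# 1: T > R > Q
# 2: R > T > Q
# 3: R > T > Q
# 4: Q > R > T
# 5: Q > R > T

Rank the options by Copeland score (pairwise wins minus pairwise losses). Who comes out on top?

R

Pairwise results:
  T vs Q: T wins 3–2.
  T vs R: R wins 4–1.
  Q vs R: R wins 3–2.
Copeland scores (wins − losses):
  T: 1 − 1 = 0
  Q: 0 − 2 = -2
  R: 2 − 0 = 2
R has the best Copeland score.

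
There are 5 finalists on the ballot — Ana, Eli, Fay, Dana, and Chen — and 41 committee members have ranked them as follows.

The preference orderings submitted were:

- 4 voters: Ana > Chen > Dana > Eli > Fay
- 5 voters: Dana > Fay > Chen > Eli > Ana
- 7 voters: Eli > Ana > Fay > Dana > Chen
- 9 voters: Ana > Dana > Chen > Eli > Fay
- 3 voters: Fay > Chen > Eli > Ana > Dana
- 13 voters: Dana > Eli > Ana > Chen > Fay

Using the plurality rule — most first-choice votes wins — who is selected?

Dana

First-place vote totals:
  Ana: 13
  Eli: 7
  Fay: 3
  Dana: 18
  Chen: 0
Dana has the most first-place votes.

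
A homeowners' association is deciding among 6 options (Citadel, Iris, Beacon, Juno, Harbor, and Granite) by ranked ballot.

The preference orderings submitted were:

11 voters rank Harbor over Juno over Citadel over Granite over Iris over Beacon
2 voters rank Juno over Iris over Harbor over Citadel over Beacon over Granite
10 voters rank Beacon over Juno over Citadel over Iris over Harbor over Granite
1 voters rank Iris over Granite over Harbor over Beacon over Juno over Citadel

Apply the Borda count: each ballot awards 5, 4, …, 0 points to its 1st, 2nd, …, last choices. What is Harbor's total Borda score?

74

Borda scores:
  Citadel: 11·3 + 2·2 + 10·3 + 0 = 67
  Iris: 11·1 + 2·4 + 10·2 + 5 = 44
  Beacon: 11·0 + 2·1 + 10·5 + 2 = 54
  Juno: 11·4 + 2·5 + 10·4 + 1 = 95
  Harbor: 11·5 + 2·3 + 10·1 + 3 = 74
  Granite: 11·2 + 2·0 + 10·0 + 4 = 26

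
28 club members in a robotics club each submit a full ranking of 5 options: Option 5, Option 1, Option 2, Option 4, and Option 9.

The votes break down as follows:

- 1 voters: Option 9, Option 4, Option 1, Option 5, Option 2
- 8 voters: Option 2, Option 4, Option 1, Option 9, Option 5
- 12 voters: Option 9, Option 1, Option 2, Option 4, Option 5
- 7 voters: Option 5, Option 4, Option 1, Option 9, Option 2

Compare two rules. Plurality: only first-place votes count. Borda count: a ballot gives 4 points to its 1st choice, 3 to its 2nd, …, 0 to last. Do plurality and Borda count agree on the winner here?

No

Plurality first-place counts: Option 5 7, Option 1 0, Option 2 8, Option 4 0, Option 9 13 → Option 9.
Borda totals: Option 5 29, Option 1 68, Option 2 56, Option 4 60, Option 9 67 → Option 1.
The two rules disagree: plurality picks Option 9, Borda picks Option 1.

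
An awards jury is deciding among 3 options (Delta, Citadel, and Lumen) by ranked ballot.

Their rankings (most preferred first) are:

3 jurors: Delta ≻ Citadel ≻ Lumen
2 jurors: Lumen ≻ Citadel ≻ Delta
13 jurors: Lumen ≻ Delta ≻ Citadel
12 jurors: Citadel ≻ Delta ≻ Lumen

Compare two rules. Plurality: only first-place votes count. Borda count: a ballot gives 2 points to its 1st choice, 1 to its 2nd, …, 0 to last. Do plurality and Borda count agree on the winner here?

Plurality first-place counts: Delta 3, Citadel 12, Lumen 15 → Lumen.
Borda totals: Delta 31, Citadel 29, Lumen 30 → Delta.
The two rules disagree: plurality picks Lumen, Borda picks Delta.

No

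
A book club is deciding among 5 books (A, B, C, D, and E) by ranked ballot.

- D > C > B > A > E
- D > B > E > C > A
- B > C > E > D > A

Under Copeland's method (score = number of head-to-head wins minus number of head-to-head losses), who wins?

Pairwise results:
  A vs B: B wins 3–0.
  A vs C: C wins 3–0.
  A vs D: D wins 3–0.
  A vs E: E wins 2–1.
  B vs C: B wins 2–1.
  B vs D: D wins 2–1.
  B vs E: B wins 3–0.
  C vs D: D wins 2–1.
  C vs E: C wins 2–1.
  D vs E: D wins 2–1.
Copeland scores (wins − losses):
  A: 0 − 4 = -4
  B: 3 − 1 = 2
  C: 2 − 2 = 0
  D: 4 − 0 = 4
  E: 1 − 3 = -2
D has the best Copeland score.

D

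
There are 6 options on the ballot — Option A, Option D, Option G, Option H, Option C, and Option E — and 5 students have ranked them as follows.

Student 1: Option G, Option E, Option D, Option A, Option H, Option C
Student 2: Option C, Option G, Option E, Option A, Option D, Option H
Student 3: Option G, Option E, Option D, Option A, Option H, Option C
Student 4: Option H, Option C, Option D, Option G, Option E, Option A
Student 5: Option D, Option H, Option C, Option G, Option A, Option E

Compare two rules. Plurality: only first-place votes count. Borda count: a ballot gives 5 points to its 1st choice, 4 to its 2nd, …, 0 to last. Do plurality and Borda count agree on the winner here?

Yes

Plurality first-place counts: Option A 0, Option D 1, Option G 2, Option H 1, Option C 1, Option E 0 → Option G.
Borda totals: Option A 7, Option D 15, Option G 18, Option H 11, Option C 12, Option E 12 → Option G.
The two rules agree on Option G.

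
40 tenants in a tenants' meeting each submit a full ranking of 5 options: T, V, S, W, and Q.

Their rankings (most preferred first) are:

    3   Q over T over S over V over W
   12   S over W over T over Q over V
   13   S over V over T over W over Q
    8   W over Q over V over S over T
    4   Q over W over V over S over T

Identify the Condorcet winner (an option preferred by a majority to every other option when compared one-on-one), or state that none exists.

Head-to-head results (40 voters total):
T vs V: V wins 25–15.
T vs S: S wins 37–3.
T vs W: W wins 24–16.
T vs Q: T wins 25–15.
V vs S: S wins 28–12.
V vs W: W wins 24–16.
V vs Q: Q wins 27–13.
S vs W: S wins 28–12.
S vs Q: S wins 25–15.
W vs Q: W wins 33–7.
S beats each rival — T (37–3), V (28–12), W (28–12), Q (25–15) — so S is the Condorcet winner.

S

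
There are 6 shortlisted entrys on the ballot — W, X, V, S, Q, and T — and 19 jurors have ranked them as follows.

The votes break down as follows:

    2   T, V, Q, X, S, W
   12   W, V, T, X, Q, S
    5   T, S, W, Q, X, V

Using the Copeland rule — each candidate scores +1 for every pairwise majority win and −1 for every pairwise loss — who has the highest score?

Pairwise results:
  W vs X: W wins 17–2.
  W vs V: W wins 17–2.
  W vs S: W wins 12–7.
  W vs Q: W wins 17–2.
  W vs T: W wins 12–7.
  X vs V: V wins 14–5.
  X vs S: X wins 14–5.
  X vs Q: X wins 12–7.
  X vs T: T wins 19–0.
  V vs S: V wins 14–5.
  V vs Q: V wins 14–5.
  V vs T: V wins 12–7.
  S vs Q: Q wins 14–5.
  S vs T: T wins 19–0.
  Q vs T: T wins 19–0.
Copeland scores (wins − losses):
  W: 5 − 0 = 5
  X: 2 − 3 = -1
  V: 4 − 1 = 3
  S: 0 − 5 = -5
  Q: 1 − 4 = -3
  T: 3 − 2 = 1
W has the best Copeland score.

W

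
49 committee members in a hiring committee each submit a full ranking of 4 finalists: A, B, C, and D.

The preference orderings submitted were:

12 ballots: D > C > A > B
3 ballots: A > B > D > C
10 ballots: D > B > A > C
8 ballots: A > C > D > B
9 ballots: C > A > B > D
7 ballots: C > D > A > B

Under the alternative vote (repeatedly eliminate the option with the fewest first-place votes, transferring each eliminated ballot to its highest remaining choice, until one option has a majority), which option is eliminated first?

B

Round 1: D 22, C 16, A 11, B 0. B has the fewest and is eliminated.
Round 2: D 22, C 16, A 11. A has the fewest and is eliminated.
Round 3: D 25, C 24. D has a majority.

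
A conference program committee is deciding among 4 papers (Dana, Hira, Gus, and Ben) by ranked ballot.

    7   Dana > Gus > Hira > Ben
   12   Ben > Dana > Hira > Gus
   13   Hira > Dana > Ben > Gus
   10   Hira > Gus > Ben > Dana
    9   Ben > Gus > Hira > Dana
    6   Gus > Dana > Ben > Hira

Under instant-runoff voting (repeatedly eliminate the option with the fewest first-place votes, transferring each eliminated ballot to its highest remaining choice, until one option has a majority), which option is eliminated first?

Gus

Round 1: Hira 23, Ben 21, Dana 7, Gus 6. Gus has the fewest and is eliminated.
Round 2: Hira 23, Ben 21, Dana 13. Dana has the fewest and is eliminated.
Round 3: Hira 30, Ben 27. Hira has a majority.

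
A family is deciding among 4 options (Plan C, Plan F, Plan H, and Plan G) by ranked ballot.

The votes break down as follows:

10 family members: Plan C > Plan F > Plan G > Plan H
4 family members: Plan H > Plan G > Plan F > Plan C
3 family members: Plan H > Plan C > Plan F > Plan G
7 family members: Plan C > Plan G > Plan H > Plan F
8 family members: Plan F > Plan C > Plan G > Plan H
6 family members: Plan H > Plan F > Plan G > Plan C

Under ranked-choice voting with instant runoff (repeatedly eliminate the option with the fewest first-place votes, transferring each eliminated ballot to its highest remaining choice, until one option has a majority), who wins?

Plan C

Round 1: Plan C 17, Plan H 13, Plan F 8, Plan G 0. Plan G has the fewest and is eliminated.
Round 2: Plan C 17, Plan H 13, Plan F 8. Plan F has the fewest and is eliminated.
Round 3: Plan C 25, Plan H 13. Plan C has a majority.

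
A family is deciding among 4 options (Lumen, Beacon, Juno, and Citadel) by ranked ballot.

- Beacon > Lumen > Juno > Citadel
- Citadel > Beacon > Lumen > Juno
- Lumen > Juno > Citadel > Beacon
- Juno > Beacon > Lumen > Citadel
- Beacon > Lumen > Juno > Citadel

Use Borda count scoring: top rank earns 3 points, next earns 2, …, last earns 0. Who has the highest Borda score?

Beacon

Borda scores:
  Lumen: 2 + 1 + 3 + 1 + 2 = 9
  Beacon: 3 + 2 + 0 + 2 + 3 = 10
  Juno: 1 + 0 + 2 + 3 + 1 = 7
  Citadel: 0 + 3 + 1 + 0 + 0 = 4
Beacon has the highest total.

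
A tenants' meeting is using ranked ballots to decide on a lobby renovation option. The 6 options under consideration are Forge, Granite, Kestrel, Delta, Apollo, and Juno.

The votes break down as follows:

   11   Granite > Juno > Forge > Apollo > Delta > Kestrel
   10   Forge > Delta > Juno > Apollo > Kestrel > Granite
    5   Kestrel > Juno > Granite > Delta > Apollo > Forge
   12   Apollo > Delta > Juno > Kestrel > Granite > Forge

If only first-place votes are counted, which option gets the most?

Apollo

First-place vote totals:
  Forge: 10
  Granite: 11
  Kestrel: 5
  Delta: 0
  Apollo: 12
  Juno: 0
Apollo has the most first-place votes.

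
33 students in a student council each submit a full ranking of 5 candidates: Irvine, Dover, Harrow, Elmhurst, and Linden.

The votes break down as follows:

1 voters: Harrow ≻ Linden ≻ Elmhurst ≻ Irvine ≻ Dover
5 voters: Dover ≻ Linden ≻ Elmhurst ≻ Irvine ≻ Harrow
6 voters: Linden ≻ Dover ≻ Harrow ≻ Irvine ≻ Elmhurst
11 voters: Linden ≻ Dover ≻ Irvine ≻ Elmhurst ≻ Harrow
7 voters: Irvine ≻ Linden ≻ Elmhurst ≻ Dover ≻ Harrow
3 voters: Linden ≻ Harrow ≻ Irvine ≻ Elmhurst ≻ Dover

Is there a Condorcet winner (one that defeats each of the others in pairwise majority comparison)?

Head-to-head results (33 voters total):
Irvine vs Dover: Dover wins 22–11.
Irvine vs Harrow: Irvine wins 23–10.
Irvine vs Elmhurst: Irvine wins 27–6.
Irvine vs Linden: Linden wins 26–7.
Dover vs Harrow: Dover wins 29–4.
Dover vs Elmhurst: Dover wins 22–11.
Dover vs Linden: Linden wins 28–5.
Harrow vs Elmhurst: Elmhurst wins 23–10.
Harrow vs Linden: Linden wins 32–1.
Elmhurst vs Linden: Linden wins 33–0.
Linden beats each rival — Irvine (26–7), Dover (28–5), Harrow (32–1), Elmhurst (33–0) — so Linden is the Condorcet winner.

Yes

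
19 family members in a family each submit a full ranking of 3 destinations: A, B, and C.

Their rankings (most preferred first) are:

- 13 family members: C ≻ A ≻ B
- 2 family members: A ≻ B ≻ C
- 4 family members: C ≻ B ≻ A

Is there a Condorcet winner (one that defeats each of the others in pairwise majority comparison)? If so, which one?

Head-to-head results (19 voters total):
A vs B: A wins 15–4.
A vs C: C wins 17–2.
B vs C: C wins 17–2.
C beats each rival — A (17–2), B (17–2) — so C is the Condorcet winner.

C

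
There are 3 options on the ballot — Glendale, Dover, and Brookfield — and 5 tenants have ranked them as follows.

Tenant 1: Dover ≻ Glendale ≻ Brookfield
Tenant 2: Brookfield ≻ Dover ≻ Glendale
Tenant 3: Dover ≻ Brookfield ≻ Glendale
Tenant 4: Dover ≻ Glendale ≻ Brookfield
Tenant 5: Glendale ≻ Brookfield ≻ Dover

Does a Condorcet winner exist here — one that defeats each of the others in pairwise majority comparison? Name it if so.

Dover

Head-to-head results (5 voters total):
Glendale vs Dover: Dover wins 4–1.
Glendale vs Brookfield: Glendale wins 3–2.
Dover vs Brookfield: Dover wins 3–2.
Dover beats each rival — Glendale (4–1), Brookfield (3–2) — so Dover is the Condorcet winner.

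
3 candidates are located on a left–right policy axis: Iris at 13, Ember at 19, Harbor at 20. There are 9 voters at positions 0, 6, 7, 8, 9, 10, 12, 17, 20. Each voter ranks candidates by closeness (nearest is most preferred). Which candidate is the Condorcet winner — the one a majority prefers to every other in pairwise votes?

With single-peaked preferences on a line, the Condorcet winner is the candidate closest to the median voter.
The median voter (position 9) is closest to Iris at 13.
Check: Iris vs Harbor — voters closer to Iris: 7 of 9.

Iris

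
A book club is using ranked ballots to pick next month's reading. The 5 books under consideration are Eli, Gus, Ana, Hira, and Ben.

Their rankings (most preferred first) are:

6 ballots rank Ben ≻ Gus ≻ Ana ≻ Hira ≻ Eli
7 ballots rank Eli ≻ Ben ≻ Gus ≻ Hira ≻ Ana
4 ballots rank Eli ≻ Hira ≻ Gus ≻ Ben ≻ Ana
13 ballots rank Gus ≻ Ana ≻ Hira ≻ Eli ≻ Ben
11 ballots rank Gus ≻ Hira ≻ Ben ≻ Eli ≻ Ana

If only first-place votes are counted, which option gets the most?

First-place vote totals:
  Eli: 11
  Gus: 24
  Ana: 0
  Hira: 0
  Ben: 6
Gus has the most first-place votes.

Gus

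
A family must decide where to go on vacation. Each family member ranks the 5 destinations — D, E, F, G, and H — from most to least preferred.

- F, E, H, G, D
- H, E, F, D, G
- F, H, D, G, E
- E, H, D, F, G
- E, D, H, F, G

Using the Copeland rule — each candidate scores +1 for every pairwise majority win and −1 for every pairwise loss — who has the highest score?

E

Pairwise results:
  D vs E: E wins 4–1.
  D vs F: F wins 3–2.
  D vs G: D wins 4–1.
  D vs H: H wins 4–1.
  E vs F: E wins 3–2.
  E vs G: E wins 4–1.
  E vs H: E wins 3–2.
  F vs G: F wins 5–0.
  F vs H: H wins 3–2.
  G vs H: H wins 5–0.
Copeland scores (wins − losses):
  D: 1 − 3 = -2
  E: 4 − 0 = 4
  F: 2 − 2 = 0
  G: 0 − 4 = -4
  H: 3 − 1 = 2
E has the best Copeland score.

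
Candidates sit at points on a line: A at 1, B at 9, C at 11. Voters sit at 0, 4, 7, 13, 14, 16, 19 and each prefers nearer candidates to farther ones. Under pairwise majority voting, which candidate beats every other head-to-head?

C

With single-peaked preferences on a line, the Condorcet winner is the candidate closest to the median voter.
The median voter (position 13) is closest to C at 11.
Check: C vs A — voters closer to C: 5 of 7.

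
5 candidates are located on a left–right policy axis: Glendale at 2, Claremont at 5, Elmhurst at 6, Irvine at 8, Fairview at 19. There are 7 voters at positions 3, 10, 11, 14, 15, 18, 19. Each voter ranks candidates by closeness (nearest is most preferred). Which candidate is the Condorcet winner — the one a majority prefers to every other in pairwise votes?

Fairview

With single-peaked preferences on a line, the Condorcet winner is the candidate closest to the median voter.
The median voter (position 14) is closest to Fairview at 19.
Check: Fairview vs Glendale — voters closer to Fairview: 5 of 7.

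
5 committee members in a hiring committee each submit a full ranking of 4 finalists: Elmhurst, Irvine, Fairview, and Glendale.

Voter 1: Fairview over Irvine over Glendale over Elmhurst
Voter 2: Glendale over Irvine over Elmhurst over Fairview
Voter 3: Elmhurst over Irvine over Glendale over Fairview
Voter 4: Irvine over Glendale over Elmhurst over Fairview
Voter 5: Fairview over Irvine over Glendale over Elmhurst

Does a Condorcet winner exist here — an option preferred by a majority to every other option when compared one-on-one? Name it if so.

Head-to-head results (5 voters total):
Elmhurst vs Irvine: Irvine wins 4–1.
Elmhurst vs Fairview: Elmhurst wins 3–2.
Elmhurst vs Glendale: Glendale wins 4–1.
Irvine vs Fairview: Irvine wins 3–2.
Irvine vs Glendale: Irvine wins 4–1.
Fairview vs Glendale: Glendale wins 3–2.
Irvine beats each rival — Elmhurst (4–1), Fairview (3–2), Glendale (4–1) — so Irvine is the Condorcet winner.

Irvine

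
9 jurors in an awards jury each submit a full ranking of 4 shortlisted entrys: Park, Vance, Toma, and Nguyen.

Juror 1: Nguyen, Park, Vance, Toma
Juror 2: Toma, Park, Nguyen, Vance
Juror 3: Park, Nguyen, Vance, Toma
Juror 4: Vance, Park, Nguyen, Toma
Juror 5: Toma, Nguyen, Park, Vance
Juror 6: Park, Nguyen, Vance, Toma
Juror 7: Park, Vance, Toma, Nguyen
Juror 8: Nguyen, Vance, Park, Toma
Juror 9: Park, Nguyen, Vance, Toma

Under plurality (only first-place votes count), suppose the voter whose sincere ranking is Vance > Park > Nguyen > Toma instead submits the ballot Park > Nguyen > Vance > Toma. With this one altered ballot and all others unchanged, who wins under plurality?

First-place totals with the altered ballot: Park 5, Vance 0, Toma 2, Nguyen 2.
The winner is unchanged: still Park.

Park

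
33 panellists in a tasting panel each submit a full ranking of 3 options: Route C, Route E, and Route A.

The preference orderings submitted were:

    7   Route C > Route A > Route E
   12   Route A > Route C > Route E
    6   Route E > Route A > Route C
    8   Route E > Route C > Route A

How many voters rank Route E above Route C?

Ballots ranking Route E above Route C: 6+8 = 14.
Ballots ranking Route C above Route E: 7+12 = 19.
So 14 of 33 voters prefer Route E to Route C.

14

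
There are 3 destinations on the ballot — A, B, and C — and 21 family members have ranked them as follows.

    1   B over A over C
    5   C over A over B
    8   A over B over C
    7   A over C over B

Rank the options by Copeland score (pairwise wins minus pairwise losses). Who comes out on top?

Pairwise results:
  A vs B: A wins 20–1.
  A vs C: A wins 16–5.
  B vs C: C wins 12–9.
Copeland scores (wins − losses):
  A: 2 − 0 = 2
  B: 0 − 2 = -2
  C: 1 − 1 = 0
A has the best Copeland score.

A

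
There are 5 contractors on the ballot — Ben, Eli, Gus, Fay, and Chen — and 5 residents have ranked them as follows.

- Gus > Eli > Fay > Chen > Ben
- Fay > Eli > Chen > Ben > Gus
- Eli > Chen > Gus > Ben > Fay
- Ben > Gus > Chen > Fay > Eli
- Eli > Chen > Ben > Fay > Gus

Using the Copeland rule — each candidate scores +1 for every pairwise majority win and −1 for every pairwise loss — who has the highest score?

Eli

Pairwise results:
  Ben vs Eli: Eli wins 4–1.
  Ben vs Gus: Ben wins 3–2.
  Ben vs Fay: Ben wins 3–2.
  Ben vs Chen: Chen wins 4–1.
  Eli vs Gus: Eli wins 3–2.
  Eli vs Fay: Eli wins 3–2.
  Eli vs Chen: Eli wins 4–1.
  Gus vs Fay: Gus wins 3–2.
  Gus vs Chen: Chen wins 3–2.
  Fay vs Chen: Chen wins 3–2.
Copeland scores (wins − losses):
  Ben: 2 − 2 = 0
  Eli: 4 − 0 = 4
  Gus: 1 − 3 = -2
  Fay: 0 − 4 = -4
  Chen: 3 − 1 = 2
Eli has the best Copeland score.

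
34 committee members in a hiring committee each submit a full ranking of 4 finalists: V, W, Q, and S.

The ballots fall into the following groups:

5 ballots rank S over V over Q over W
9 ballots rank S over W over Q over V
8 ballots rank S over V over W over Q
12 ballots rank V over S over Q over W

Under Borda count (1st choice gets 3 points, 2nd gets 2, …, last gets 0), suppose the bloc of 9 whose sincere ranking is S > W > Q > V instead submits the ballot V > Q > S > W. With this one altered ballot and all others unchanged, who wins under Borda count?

Borda totals with the altered ballot: V 89, W 8, Q 35, S 72.
The switch changes the winner from S to V.

V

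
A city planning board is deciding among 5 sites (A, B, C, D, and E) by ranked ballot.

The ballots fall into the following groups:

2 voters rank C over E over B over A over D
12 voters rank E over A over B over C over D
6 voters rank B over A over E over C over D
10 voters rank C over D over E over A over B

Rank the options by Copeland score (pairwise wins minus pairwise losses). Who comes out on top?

Pairwise results:
  A vs B: A wins 22–8.
  A vs C: A wins 18–12.
  A vs D: A wins 20–10.
  A vs E: E wins 24–6.
  B vs C: B wins 18–12.
  B vs D: B wins 20–10.
  B vs E: E wins 24–6.
  C vs D: C wins 30–0.
  C vs E: E wins 18–12.
  D vs E: E wins 20–10.
Copeland scores (wins − losses):
  A: 3 − 1 = 2
  B: 2 − 2 = 0
  C: 1 − 3 = -2
  D: 0 − 4 = -4
  E: 4 − 0 = 4
E has the best Copeland score.

E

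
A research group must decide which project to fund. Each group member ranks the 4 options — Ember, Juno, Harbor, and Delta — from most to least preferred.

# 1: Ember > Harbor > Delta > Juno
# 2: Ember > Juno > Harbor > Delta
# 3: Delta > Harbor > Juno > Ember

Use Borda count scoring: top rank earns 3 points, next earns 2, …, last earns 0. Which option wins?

Borda scores:
  Ember: 3 + 3 + 0 = 6
  Juno: 0 + 2 + 1 = 3
  Harbor: 2 + 1 + 2 = 5
  Delta: 1 + 0 + 3 = 4
Ember has the highest total.

Ember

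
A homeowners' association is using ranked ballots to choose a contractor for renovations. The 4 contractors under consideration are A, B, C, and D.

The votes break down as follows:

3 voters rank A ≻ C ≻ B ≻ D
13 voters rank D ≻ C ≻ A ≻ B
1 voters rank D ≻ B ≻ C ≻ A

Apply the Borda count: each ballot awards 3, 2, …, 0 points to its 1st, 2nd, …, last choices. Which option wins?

D

Borda scores:
  A: 3·3 + 13·1 + 0 = 22
  B: 3·1 + 13·0 + 2 = 5
  C: 3·2 + 13·2 + 1 = 33
  D: 3·0 + 13·3 + 3 = 42
D has the highest total.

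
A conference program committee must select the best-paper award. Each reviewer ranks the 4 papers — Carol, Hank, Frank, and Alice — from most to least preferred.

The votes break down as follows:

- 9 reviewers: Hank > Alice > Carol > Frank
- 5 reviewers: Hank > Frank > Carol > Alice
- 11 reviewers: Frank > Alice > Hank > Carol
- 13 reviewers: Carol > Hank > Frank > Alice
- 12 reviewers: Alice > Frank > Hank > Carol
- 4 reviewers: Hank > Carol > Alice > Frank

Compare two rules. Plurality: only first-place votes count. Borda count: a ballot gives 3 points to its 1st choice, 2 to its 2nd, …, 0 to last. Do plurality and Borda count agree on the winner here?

Yes

Plurality first-place counts: Carol 13, Hank 18, Frank 11, Alice 12 → Hank.
Borda totals: Carol 61, Hank 103, Frank 80, Alice 80 → Hank.
The two rules agree on Hank.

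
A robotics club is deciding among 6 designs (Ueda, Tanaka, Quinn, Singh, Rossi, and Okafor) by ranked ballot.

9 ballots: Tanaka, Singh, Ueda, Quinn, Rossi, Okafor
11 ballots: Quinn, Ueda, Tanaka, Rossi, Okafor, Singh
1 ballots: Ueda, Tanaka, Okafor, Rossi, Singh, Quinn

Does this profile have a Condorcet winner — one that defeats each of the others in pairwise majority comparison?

Head-to-head results (21 voters total):
Ueda vs Tanaka: Ueda wins 12–9.
Ueda vs Quinn: Quinn wins 11–10.
Ueda vs Singh: Ueda wins 12–9.
Ueda vs Rossi: Ueda wins 21–0.
Ueda vs Okafor: Ueda wins 21–0.
Tanaka vs Quinn: Quinn wins 11–10.
Tanaka vs Singh: Tanaka wins 21–0.
Tanaka vs Rossi: Tanaka wins 21–0.
Tanaka vs Okafor: Tanaka wins 21–0.
Quinn vs Singh: Quinn wins 11–10.
Quinn vs Rossi: Quinn wins 20–1.
Quinn vs Okafor: Quinn wins 20–1.
Singh vs Rossi: Rossi wins 12–9.
Singh vs Okafor: Okafor wins 12–9.
Rossi vs Okafor: Rossi wins 20–1.
Quinn beats each rival — Ueda (11–10), Tanaka (11–10), Singh (11–10), Rossi (20–1), Okafor (20–1) — so Quinn is the Condorcet winner.

Yes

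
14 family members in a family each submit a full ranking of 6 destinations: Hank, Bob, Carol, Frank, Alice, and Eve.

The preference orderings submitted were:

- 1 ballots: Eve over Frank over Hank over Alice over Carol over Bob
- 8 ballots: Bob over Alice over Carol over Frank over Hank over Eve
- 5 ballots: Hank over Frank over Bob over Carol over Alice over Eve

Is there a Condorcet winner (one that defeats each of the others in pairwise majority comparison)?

Yes

Head-to-head results (14 voters total):
Hank vs Bob: Bob wins 8–6.
Hank vs Carol: Carol wins 8–6.
Hank vs Frank: Frank wins 9–5.
Hank vs Alice: Alice wins 8–6.
Hank vs Eve: Hank wins 13–1.
Bob vs Carol: Bob wins 13–1.
Bob vs Frank: Bob wins 8–6.
Bob vs Alice: Bob wins 13–1.
Bob vs Eve: Bob wins 13–1.
Carol vs Frank: Carol wins 8–6.
Carol vs Alice: Alice wins 9–5.
Carol vs Eve: Carol wins 13–1.
Frank vs Alice: Alice wins 8–6.
Frank vs Eve: Frank wins 13–1.
Alice vs Eve: Alice wins 13–1.
Bob beats each rival — Hank (8–6), Carol (13–1), Frank (8–6), Alice (13–1), Eve (13–1) — so Bob is the Condorcet winner.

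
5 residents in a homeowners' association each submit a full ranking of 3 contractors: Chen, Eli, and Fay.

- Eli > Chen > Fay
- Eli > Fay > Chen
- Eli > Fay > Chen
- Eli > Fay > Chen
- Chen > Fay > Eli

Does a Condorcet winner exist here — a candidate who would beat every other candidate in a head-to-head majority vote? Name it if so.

Eli

Head-to-head results (5 voters total):
Chen vs Eli: Eli wins 4–1.
Chen vs Fay: Fay wins 3–2.
Eli vs Fay: Eli wins 4–1.
Eli beats each rival — Chen (4–1), Fay (4–1) — so Eli is the Condorcet winner.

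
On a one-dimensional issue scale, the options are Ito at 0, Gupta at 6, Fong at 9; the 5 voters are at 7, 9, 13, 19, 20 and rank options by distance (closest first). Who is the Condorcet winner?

With single-peaked preferences on a line, the Condorcet winner is the candidate closest to the median voter.
The median voter (position 13) is closest to Fong at 9.
Check: Fong vs Gupta — voters closer to Fong: 4 of 5.

Fong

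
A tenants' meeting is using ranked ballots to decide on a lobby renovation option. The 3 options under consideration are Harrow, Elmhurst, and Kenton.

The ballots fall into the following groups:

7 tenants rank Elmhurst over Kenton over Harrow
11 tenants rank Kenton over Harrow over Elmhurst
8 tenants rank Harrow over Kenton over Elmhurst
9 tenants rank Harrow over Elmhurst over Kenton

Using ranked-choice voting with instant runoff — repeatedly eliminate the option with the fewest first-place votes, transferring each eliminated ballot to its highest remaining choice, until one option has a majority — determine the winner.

Kenton

Round 1: Harrow 17, Kenton 11, Elmhurst 7. Elmhurst has the fewest and is eliminated.
Round 2: Kenton 18, Harrow 17. Kenton has a majority.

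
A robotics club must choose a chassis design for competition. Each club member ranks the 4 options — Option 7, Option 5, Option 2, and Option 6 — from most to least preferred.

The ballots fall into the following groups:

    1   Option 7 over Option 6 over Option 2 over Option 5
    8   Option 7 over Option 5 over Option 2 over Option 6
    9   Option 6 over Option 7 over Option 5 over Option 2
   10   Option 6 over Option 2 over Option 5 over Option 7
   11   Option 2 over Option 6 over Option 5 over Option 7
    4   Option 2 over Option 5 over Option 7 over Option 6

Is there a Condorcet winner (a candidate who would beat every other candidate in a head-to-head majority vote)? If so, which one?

Head-to-head results (43 voters total):
Option 7 vs Option 5: Option 5 wins 25–18.
Option 7 vs Option 2: Option 2 wins 25–18.
Option 7 vs Option 6: Option 6 wins 30–13.
Option 5 vs Option 2: Option 2 wins 26–17.
Option 5 vs Option 6: Option 6 wins 31–12.
Option 2 vs Option 6: Option 2 wins 23–20.
Option 2 beats each rival — Option 7 (25–18), Option 5 (26–17), Option 6 (23–20) — so Option 2 is the Condorcet winner.

Option 2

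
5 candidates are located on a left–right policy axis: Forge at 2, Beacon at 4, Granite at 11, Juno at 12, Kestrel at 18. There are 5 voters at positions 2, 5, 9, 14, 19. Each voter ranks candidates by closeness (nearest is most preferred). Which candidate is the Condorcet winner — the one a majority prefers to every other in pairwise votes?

Granite

With single-peaked preferences on a line, the Condorcet winner is the candidate closest to the median voter.
The median voter (position 9) is closest to Granite at 11.
Check: Granite vs Beacon — voters closer to Granite: 3 of 5.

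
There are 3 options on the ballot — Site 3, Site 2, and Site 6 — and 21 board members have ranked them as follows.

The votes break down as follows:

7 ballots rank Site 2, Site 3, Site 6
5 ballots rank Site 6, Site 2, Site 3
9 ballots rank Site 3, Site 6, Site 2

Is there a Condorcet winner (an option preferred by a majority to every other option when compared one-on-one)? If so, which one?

There is no Condorcet winner

Head-to-head results (21 voters total):
Site 3 vs Site 2: Site 2 wins 12–9.
Site 3 vs Site 6: Site 3 wins 16–5.
Site 2 vs Site 6: Site 6 wins 14–7.
No candidate beats all others: Site 3 beats Site 6 beats Site 2 beats Site 3, a majority cycle.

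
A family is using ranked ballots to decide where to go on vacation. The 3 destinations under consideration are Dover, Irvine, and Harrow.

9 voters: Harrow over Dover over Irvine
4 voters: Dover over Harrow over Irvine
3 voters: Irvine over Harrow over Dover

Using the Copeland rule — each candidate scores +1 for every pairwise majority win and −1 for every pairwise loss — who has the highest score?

Harrow

Pairwise results:
  Dover vs Irvine: Dover wins 13–3.
  Dover vs Harrow: Harrow wins 12–4.
  Irvine vs Harrow: Harrow wins 13–3.
Copeland scores (wins − losses):
  Dover: 1 − 1 = 0
  Irvine: 0 − 2 = -2
  Harrow: 2 − 0 = 2
Harrow has the best Copeland score.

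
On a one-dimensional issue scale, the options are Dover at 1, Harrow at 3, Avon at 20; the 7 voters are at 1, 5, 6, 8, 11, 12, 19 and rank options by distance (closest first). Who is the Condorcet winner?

Harrow

With single-peaked preferences on a line, the Condorcet winner is the candidate closest to the median voter.
The median voter (position 8) is closest to Harrow at 3.
Check: Harrow vs Dover — voters closer to Harrow: 6 of 7.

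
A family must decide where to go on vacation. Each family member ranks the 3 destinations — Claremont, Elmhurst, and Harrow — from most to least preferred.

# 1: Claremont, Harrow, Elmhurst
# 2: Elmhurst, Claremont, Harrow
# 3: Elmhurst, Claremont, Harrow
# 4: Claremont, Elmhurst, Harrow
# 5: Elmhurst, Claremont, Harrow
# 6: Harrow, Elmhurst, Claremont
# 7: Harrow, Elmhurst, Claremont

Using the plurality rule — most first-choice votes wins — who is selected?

First-place vote totals:
  Claremont: 2
  Elmhurst: 3
  Harrow: 2
Elmhurst has the most first-place votes.

Elmhurst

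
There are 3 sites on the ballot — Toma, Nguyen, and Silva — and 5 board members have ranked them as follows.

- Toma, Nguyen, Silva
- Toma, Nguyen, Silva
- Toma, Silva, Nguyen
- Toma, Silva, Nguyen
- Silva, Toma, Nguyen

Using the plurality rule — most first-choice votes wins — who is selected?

First-place vote totals:
  Toma: 4
  Nguyen: 0
  Silva: 1
Toma has the most first-place votes.

Toma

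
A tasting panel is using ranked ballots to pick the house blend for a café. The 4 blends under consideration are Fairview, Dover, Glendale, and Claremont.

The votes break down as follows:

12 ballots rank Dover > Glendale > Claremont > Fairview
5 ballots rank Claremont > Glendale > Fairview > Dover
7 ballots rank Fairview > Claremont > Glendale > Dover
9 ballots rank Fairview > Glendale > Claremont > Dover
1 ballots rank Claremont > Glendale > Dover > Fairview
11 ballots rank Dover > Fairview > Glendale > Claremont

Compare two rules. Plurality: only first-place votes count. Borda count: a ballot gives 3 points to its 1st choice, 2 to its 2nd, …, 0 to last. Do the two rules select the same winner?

No

Plurality first-place counts: Fairview 16, Dover 23, Glendale 0, Claremont 6 → Dover.
Borda totals: Fairview 75, Dover 70, Glendale 72, Claremont 53 → Fairview.
The two rules disagree: plurality picks Dover, Borda picks Fairview.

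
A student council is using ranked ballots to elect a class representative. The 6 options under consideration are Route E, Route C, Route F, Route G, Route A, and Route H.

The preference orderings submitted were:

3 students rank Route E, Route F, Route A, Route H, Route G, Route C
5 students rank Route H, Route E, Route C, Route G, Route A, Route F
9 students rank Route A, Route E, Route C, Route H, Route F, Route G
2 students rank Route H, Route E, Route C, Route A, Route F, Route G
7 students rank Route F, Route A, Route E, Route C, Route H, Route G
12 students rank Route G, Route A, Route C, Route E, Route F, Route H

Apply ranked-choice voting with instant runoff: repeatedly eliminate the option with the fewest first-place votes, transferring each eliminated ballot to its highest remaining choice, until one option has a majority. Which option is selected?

Round 1: Route G 12, Route A 9, Route F 7, Route H 7, Route E 3, Route C 0. Route C has the fewest and is eliminated.
Round 2: Route G 12, Route A 9, Route F 7, Route H 7, Route E 3. Route E has the fewest and is eliminated.
Round 3: Route G 12, Route F 10, Route A 9, Route H 7. Route H has the fewest and is eliminated.
Round 4: Route G 17, Route A 11, Route F 10. Route F has the fewest and is eliminated.
Round 5: Route A 21, Route G 17. Route A has a majority.

Route A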